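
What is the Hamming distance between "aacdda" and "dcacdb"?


Comparing "aacdda" and "dcacdb" position by position:
  Position 0: 'a' vs 'd' => differ
  Position 1: 'a' vs 'c' => differ
  Position 2: 'c' vs 'a' => differ
  Position 3: 'd' vs 'c' => differ
  Position 4: 'd' vs 'd' => same
  Position 5: 'a' vs 'b' => differ
Total differences (Hamming distance): 5

5


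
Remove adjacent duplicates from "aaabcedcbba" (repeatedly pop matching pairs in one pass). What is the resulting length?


Input: aaabcedcbba
Stack-based adjacent duplicate removal:
  Read 'a': push. Stack: a
  Read 'a': matches stack top 'a' => pop. Stack: (empty)
  Read 'a': push. Stack: a
  Read 'b': push. Stack: ab
  Read 'c': push. Stack: abc
  Read 'e': push. Stack: abce
  Read 'd': push. Stack: abced
  Read 'c': push. Stack: abcedc
  Read 'b': push. Stack: abcedcb
  Read 'b': matches stack top 'b' => pop. Stack: abcedc
  Read 'a': push. Stack: abcedca
Final stack: "abcedca" (length 7)

7


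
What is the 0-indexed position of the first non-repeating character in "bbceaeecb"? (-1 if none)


Input: bbceaeecb
Character frequencies:
  'a': 1
  'b': 3
  'c': 2
  'e': 3
Scanning left to right for freq == 1:
  Position 0 ('b'): freq=3, skip
  Position 1 ('b'): freq=3, skip
  Position 2 ('c'): freq=2, skip
  Position 3 ('e'): freq=3, skip
  Position 4 ('a'): unique! => answer = 4

4


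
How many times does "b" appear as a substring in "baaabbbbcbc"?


Searching for "b" in "baaabbbbcbc"
Scanning each position:
  Position 0: "b" => MATCH
  Position 1: "a" => no
  Position 2: "a" => no
  Position 3: "a" => no
  Position 4: "b" => MATCH
  Position 5: "b" => MATCH
  Position 6: "b" => MATCH
  Position 7: "b" => MATCH
  Position 8: "c" => no
  Position 9: "b" => MATCH
  Position 10: "c" => no
Total occurrences: 6

6


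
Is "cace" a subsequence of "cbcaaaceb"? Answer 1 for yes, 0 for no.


Check if "cace" is a subsequence of "cbcaaaceb"
Greedy scan:
  Position 0 ('c'): matches sub[0] = 'c'
  Position 1 ('b'): no match needed
  Position 2 ('c'): no match needed
  Position 3 ('a'): matches sub[1] = 'a'
  Position 4 ('a'): no match needed
  Position 5 ('a'): no match needed
  Position 6 ('c'): matches sub[2] = 'c'
  Position 7 ('e'): matches sub[3] = 'e'
  Position 8 ('b'): no match needed
All 4 characters matched => is a subsequence

1


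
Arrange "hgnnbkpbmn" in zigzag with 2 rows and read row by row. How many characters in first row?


Zigzag "hgnnbkpbmn" into 2 rows:
Placing characters:
  'h' => row 0
  'g' => row 1
  'n' => row 0
  'n' => row 1
  'b' => row 0
  'k' => row 1
  'p' => row 0
  'b' => row 1
  'm' => row 0
  'n' => row 1
Rows:
  Row 0: "hnbpm"
  Row 1: "gnkbn"
First row length: 5

5


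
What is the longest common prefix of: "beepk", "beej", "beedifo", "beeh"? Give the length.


Words: beepk, beej, beedifo, beeh
  Position 0: all 'b' => match
  Position 1: all 'e' => match
  Position 2: all 'e' => match
  Position 3: ('p', 'j', 'd', 'h') => mismatch, stop
LCP = "bee" (length 3)

3


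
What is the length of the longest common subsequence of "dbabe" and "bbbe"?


LCS of "dbabe" and "bbbe"
DP table:
           b    b    b    e
      0    0    0    0    0
  d   0    0    0    0    0
  b   0    1    1    1    1
  a   0    1    1    1    1
  b   0    1    2    2    2
  e   0    1    2    2    3
LCS length = dp[5][4] = 3

3


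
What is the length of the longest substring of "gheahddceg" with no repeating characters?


Input: "gheahddceg"
Sliding window (track last position of each char):
  Position 0 ('g'): window [0,0] length 1 -- new best
  Position 1 ('h'): window [0,1] length 2 -- new best
  Position 2 ('e'): window [0,2] length 3 -- new best
  Position 3 ('a'): window [0,3] length 4 -- new best
  Position 4 ('h'): repeat (last at 1), move window start to 2
  Position 4 ('h'): window [2,4] length 3
  Position 5 ('d'): window [2,5] length 4
  Position 6 ('d'): repeat (last at 5), move window start to 6
  Position 6 ('d'): window [6,6] length 1
  Position 7 ('c'): window [6,7] length 2
  Position 8 ('e'): window [6,8] length 3
  Position 9 ('g'): window [6,9] length 4
Longest substring with no repeats: "ghea" with length 4

4


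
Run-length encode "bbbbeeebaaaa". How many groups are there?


Input: bbbbeeebaaaa
Scanning for consecutive runs:
  Group 1: 'b' x 4 (positions 0-3)
  Group 2: 'e' x 3 (positions 4-6)
  Group 3: 'b' x 1 (positions 7-7)
  Group 4: 'a' x 4 (positions 8-11)
Total groups: 4

4


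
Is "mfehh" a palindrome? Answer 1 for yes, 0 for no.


Input: mfehh
Reversed: hhefm
  Compare pos 0 ('m') with pos 4 ('h'): MISMATCH
  Compare pos 1 ('f') with pos 3 ('h'): MISMATCH
Result: not a palindrome

0


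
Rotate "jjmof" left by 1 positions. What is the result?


Input: "jjmof", rotate left by 1
First 1 characters: "j"
Remaining characters: "jmof"
Concatenate remaining + first: "jmof" + "j" = "jmofj"

jmofj


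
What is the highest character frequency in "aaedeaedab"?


Input: aaedeaedab
Character counts:
  'a': 4
  'b': 1
  'd': 2
  'e': 3
Maximum frequency: 4

4


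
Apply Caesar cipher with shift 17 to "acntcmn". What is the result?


Caesar cipher: shift "acntcmn" by 17
  'a' (pos 0) + 17 = pos 17 = 'r'
  'c' (pos 2) + 17 = pos 19 = 't'
  'n' (pos 13) + 17 = pos 4 = 'e'
  't' (pos 19) + 17 = pos 10 = 'k'
  'c' (pos 2) + 17 = pos 19 = 't'
  'm' (pos 12) + 17 = pos 3 = 'd'
  'n' (pos 13) + 17 = pos 4 = 'e'
Result: rtektde

rtektde


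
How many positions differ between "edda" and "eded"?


Comparing "edda" and "eded" position by position:
  Position 0: 'e' vs 'e' => same
  Position 1: 'd' vs 'd' => same
  Position 2: 'd' vs 'e' => DIFFER
  Position 3: 'a' vs 'd' => DIFFER
Positions that differ: 2

2


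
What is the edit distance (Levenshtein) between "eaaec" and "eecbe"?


Computing edit distance: "eaaec" -> "eecbe"
DP table:
           e    e    c    b    e
      0    1    2    3    4    5
  e   1    0    1    2    3    4
  a   2    1    1    2    3    4
  a   3    2    2    2    3    4
  e   4    3    2    3    3    3
  c   5    4    3    2    3    4
Edit distance = dp[5][5] = 4

4


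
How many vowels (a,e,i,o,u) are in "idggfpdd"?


Input: idggfpdd
Checking each character:
  'i' at position 0: vowel (running total: 1)
  'd' at position 1: consonant
  'g' at position 2: consonant
  'g' at position 3: consonant
  'f' at position 4: consonant
  'p' at position 5: consonant
  'd' at position 6: consonant
  'd' at position 7: consonant
Total vowels: 1

1


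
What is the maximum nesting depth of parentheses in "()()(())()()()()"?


Input: "()()(())()()()()"
Tracking depth:
  Position 0 '(': depth becomes 1
  Position 1 ')': depth becomes 0
  Position 2 '(': depth becomes 1
  Position 3 ')': depth becomes 0
  Position 4 '(': depth becomes 1
  Position 5 '(': depth becomes 2
  Position 6 ')': depth becomes 1
  Position 7 ')': depth becomes 0
  Position 8 '(': depth becomes 1
  Position 9 ')': depth becomes 0
  Position 10 '(': depth becomes 1
  Position 11 ')': depth becomes 0
  Position 12 '(': depth becomes 1
  Position 13 ')': depth becomes 0
  Position 14 '(': depth becomes 1
  Position 15 ')': depth becomes 0
Maximum depth reached: 2

2


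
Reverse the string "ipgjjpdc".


Input: ipgjjpdc
Reading characters right to left:
  Position 7: 'c'
  Position 6: 'd'
  Position 5: 'p'
  Position 4: 'j'
  Position 3: 'j'
  Position 2: 'g'
  Position 1: 'p'
  Position 0: 'i'
Reversed: cdpjjgpi

cdpjjgpi


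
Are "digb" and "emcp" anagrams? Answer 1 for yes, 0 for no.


Strings: "digb", "emcp"
Sorted first:  bdgi
Sorted second: cemp
Differ at position 0: 'b' vs 'c' => not anagrams

0


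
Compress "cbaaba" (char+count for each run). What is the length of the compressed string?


Input: cbaaba
Runs:
  'c' x 1 => "c1"
  'b' x 1 => "b1"
  'a' x 2 => "a2"
  'b' x 1 => "b1"
  'a' x 1 => "a1"
Compressed: "c1b1a2b1a1"
Compressed length: 10

10


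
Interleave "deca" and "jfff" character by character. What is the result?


Interleaving "deca" and "jfff":
  Position 0: 'd' from first, 'j' from second => "dj"
  Position 1: 'e' from first, 'f' from second => "ef"
  Position 2: 'c' from first, 'f' from second => "cf"
  Position 3: 'a' from first, 'f' from second => "af"
Result: djefcfaf

djefcfaf


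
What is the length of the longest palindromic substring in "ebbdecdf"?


Input: "ebbdecdf"
Checking substrings for palindromes:
  [1:3] "bb" (len 2) => palindrome
Longest palindromic substring: "bb" with length 2

2


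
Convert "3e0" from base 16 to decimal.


Input: "3e0" in base 16
Positional expansion:
  Digit '3' (value 3) x 16^2 = 768
  Digit 'e' (value 14) x 16^1 = 224
  Digit '0' (value 0) x 16^0 = 0
Sum = 992

992


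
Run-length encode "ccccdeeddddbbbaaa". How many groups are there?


Input: ccccdeeddddbbbaaa
Scanning for consecutive runs:
  Group 1: 'c' x 4 (positions 0-3)
  Group 2: 'd' x 1 (positions 4-4)
  Group 3: 'e' x 2 (positions 5-6)
  Group 4: 'd' x 4 (positions 7-10)
  Group 5: 'b' x 3 (positions 11-13)
  Group 6: 'a' x 3 (positions 14-16)
Total groups: 6

6


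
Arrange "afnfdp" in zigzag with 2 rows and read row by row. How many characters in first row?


Zigzag "afnfdp" into 2 rows:
Placing characters:
  'a' => row 0
  'f' => row 1
  'n' => row 0
  'f' => row 1
  'd' => row 0
  'p' => row 1
Rows:
  Row 0: "and"
  Row 1: "ffp"
First row length: 3

3


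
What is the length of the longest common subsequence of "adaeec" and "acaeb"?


LCS of "adaeec" and "acaeb"
DP table:
           a    c    a    e    b
      0    0    0    0    0    0
  a   0    1    1    1    1    1
  d   0    1    1    1    1    1
  a   0    1    1    2    2    2
  e   0    1    1    2    3    3
  e   0    1    1    2    3    3
  c   0    1    2    2    3    3
LCS length = dp[6][5] = 3

3


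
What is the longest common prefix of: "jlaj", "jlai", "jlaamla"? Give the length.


Words: jlaj, jlai, jlaamla
  Position 0: all 'j' => match
  Position 1: all 'l' => match
  Position 2: all 'a' => match
  Position 3: ('j', 'i', 'a') => mismatch, stop
LCP = "jla" (length 3)

3


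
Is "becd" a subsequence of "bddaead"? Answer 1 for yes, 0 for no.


Check if "becd" is a subsequence of "bddaead"
Greedy scan:
  Position 0 ('b'): matches sub[0] = 'b'
  Position 1 ('d'): no match needed
  Position 2 ('d'): no match needed
  Position 3 ('a'): no match needed
  Position 4 ('e'): matches sub[1] = 'e'
  Position 5 ('a'): no match needed
  Position 6 ('d'): no match needed
Only matched 2/4 characters => not a subsequence

0


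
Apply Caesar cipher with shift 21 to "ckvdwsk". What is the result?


Caesar cipher: shift "ckvdwsk" by 21
  'c' (pos 2) + 21 = pos 23 = 'x'
  'k' (pos 10) + 21 = pos 5 = 'f'
  'v' (pos 21) + 21 = pos 16 = 'q'
  'd' (pos 3) + 21 = pos 24 = 'y'
  'w' (pos 22) + 21 = pos 17 = 'r'
  's' (pos 18) + 21 = pos 13 = 'n'
  'k' (pos 10) + 21 = pos 5 = 'f'
Result: xfqyrnf

xfqyrnf


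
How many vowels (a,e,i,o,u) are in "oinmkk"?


Input: oinmkk
Checking each character:
  'o' at position 0: vowel (running total: 1)
  'i' at position 1: vowel (running total: 2)
  'n' at position 2: consonant
  'm' at position 3: consonant
  'k' at position 4: consonant
  'k' at position 5: consonant
Total vowels: 2

2


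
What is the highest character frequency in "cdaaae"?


Input: cdaaae
Character counts:
  'a': 3
  'c': 1
  'd': 1
  'e': 1
Maximum frequency: 3

3


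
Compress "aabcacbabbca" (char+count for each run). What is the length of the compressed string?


Input: aabcacbabbca
Runs:
  'a' x 2 => "a2"
  'b' x 1 => "b1"
  'c' x 1 => "c1"
  'a' x 1 => "a1"
  'c' x 1 => "c1"
  'b' x 1 => "b1"
  'a' x 1 => "a1"
  'b' x 2 => "b2"
  'c' x 1 => "c1"
  'a' x 1 => "a1"
Compressed: "a2b1c1a1c1b1a1b2c1a1"
Compressed length: 20

20


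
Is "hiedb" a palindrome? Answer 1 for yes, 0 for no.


Input: hiedb
Reversed: bdeih
  Compare pos 0 ('h') with pos 4 ('b'): MISMATCH
  Compare pos 1 ('i') with pos 3 ('d'): MISMATCH
Result: not a palindrome

0


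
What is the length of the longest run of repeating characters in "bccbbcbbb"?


Input: "bccbbcbbb"
Scanning for longest run:
  Position 1 ('c'): new char, reset run to 1
  Position 2 ('c'): continues run of 'c', length=2
  Position 3 ('b'): new char, reset run to 1
  Position 4 ('b'): continues run of 'b', length=2
  Position 5 ('c'): new char, reset run to 1
  Position 6 ('b'): new char, reset run to 1
  Position 7 ('b'): continues run of 'b', length=2
  Position 8 ('b'): continues run of 'b', length=3
Longest run: 'b' with length 3

3


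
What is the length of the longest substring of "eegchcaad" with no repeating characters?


Input: "eegchcaad"
Sliding window (track last position of each char):
  Position 0 ('e'): window [0,0] length 1 -- new best
  Position 1 ('e'): repeat (last at 0), move window start to 1
  Position 1 ('e'): window [1,1] length 1
  Position 2 ('g'): window [1,2] length 2 -- new best
  Position 3 ('c'): window [1,3] length 3 -- new best
  Position 4 ('h'): window [1,4] length 4 -- new best
  Position 5 ('c'): repeat (last at 3), move window start to 4
  Position 5 ('c'): window [4,5] length 2
  Position 6 ('a'): window [4,6] length 3
  Position 7 ('a'): repeat (last at 6), move window start to 7
  Position 7 ('a'): window [7,7] length 1
  Position 8 ('d'): window [7,8] length 2
Longest substring with no repeats: "egch" with length 4

4


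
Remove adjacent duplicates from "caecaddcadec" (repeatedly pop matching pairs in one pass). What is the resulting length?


Input: caecaddcadec
Stack-based adjacent duplicate removal:
  Read 'c': push. Stack: c
  Read 'a': push. Stack: ca
  Read 'e': push. Stack: cae
  Read 'c': push. Stack: caec
  Read 'a': push. Stack: caeca
  Read 'd': push. Stack: caecad
  Read 'd': matches stack top 'd' => pop. Stack: caeca
  Read 'c': push. Stack: caecac
  Read 'a': push. Stack: caecaca
  Read 'd': push. Stack: caecacad
  Read 'e': push. Stack: caecacade
  Read 'c': push. Stack: caecacadec
Final stack: "caecacadec" (length 10)

10


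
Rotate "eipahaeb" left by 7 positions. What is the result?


Input: "eipahaeb", rotate left by 7
First 7 characters: "eipahae"
Remaining characters: "b"
Concatenate remaining + first: "b" + "eipahae" = "beipahae"

beipahae


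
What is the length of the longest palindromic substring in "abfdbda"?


Input: "abfdbda"
Checking substrings for palindromes:
  [3:6] "dbd" (len 3) => palindrome
Longest palindromic substring: "dbd" with length 3

3


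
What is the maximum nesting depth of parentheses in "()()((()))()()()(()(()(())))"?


Input: "()()((()))()()()(()(()(())))"
Tracking depth:
  Position 0 '(': depth becomes 1
  Position 1 ')': depth becomes 0
  Position 2 '(': depth becomes 1
  Position 3 ')': depth becomes 0
  Position 4 '(': depth becomes 1
  Position 5 '(': depth becomes 2
  Position 6 '(': depth becomes 3
  Position 7 ')': depth becomes 2
  Position 8 ')': depth becomes 1
  Position 9 ')': depth becomes 0
  Position 10 '(': depth becomes 1
  Position 11 ')': depth becomes 0
  Position 12 '(': depth becomes 1
  Position 13 ')': depth becomes 0
  Position 14 '(': depth becomes 1
  Position 15 ')': depth becomes 0
  Position 16 '(': depth becomes 1
  Position 17 '(': depth becomes 2
  Position 18 ')': depth becomes 1
  Position 19 '(': depth becomes 2
  Position 20 '(': depth becomes 3
  Position 21 ')': depth becomes 2
  Position 22 '(': depth becomes 3
  Position 23 '(': depth becomes 4
  Position 24 ')': depth becomes 3
  Position 25 ')': depth becomes 2
  Position 26 ')': depth becomes 1
  Position 27 ')': depth becomes 0
Maximum depth reached: 4

4


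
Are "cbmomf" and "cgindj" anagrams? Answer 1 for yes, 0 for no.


Strings: "cbmomf", "cgindj"
Sorted first:  bcfmmo
Sorted second: cdgijn
Differ at position 0: 'b' vs 'c' => not anagrams

0


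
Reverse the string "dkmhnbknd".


Input: dkmhnbknd
Reading characters right to left:
  Position 8: 'd'
  Position 7: 'n'
  Position 6: 'k'
  Position 5: 'b'
  Position 4: 'n'
  Position 3: 'h'
  Position 2: 'm'
  Position 1: 'k'
  Position 0: 'd'
Reversed: dnkbnhmkd

dnkbnhmkd


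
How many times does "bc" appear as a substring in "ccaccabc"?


Searching for "bc" in "ccaccabc"
Scanning each position:
  Position 0: "cc" => no
  Position 1: "ca" => no
  Position 2: "ac" => no
  Position 3: "cc" => no
  Position 4: "ca" => no
  Position 5: "ab" => no
  Position 6: "bc" => MATCH
Total occurrences: 1

1


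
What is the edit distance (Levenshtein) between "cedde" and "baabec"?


Computing edit distance: "cedde" -> "baabec"
DP table:
           b    a    a    b    e    c
      0    1    2    3    4    5    6
  c   1    1    2    3    4    5    5
  e   2    2    2    3    4    4    5
  d   3    3    3    3    4    5    5
  d   4    4    4    4    4    5    6
  e   5    5    5    5    5    4    5
Edit distance = dp[5][6] = 5

5


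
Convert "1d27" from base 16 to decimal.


Input: "1d27" in base 16
Positional expansion:
  Digit '1' (value 1) x 16^3 = 4096
  Digit 'd' (value 13) x 16^2 = 3328
  Digit '2' (value 2) x 16^1 = 32
  Digit '7' (value 7) x 16^0 = 7
Sum = 7463

7463


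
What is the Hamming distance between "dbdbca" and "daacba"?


Comparing "dbdbca" and "daacba" position by position:
  Position 0: 'd' vs 'd' => same
  Position 1: 'b' vs 'a' => differ
  Position 2: 'd' vs 'a' => differ
  Position 3: 'b' vs 'c' => differ
  Position 4: 'c' vs 'b' => differ
  Position 5: 'a' vs 'a' => same
Total differences (Hamming distance): 4

4


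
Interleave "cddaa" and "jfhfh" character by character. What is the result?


Interleaving "cddaa" and "jfhfh":
  Position 0: 'c' from first, 'j' from second => "cj"
  Position 1: 'd' from first, 'f' from second => "df"
  Position 2: 'd' from first, 'h' from second => "dh"
  Position 3: 'a' from first, 'f' from second => "af"
  Position 4: 'a' from first, 'h' from second => "ah"
Result: cjdfdhafah

cjdfdhafah


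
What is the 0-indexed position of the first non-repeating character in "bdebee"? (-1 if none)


Input: bdebee
Character frequencies:
  'b': 2
  'd': 1
  'e': 3
Scanning left to right for freq == 1:
  Position 0 ('b'): freq=2, skip
  Position 1 ('d'): unique! => answer = 1

1


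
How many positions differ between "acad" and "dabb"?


Comparing "acad" and "dabb" position by position:
  Position 0: 'a' vs 'd' => DIFFER
  Position 1: 'c' vs 'a' => DIFFER
  Position 2: 'a' vs 'b' => DIFFER
  Position 3: 'd' vs 'b' => DIFFER
Positions that differ: 4

4


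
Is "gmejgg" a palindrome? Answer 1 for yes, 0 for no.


Input: gmejgg
Reversed: ggjemg
  Compare pos 0 ('g') with pos 5 ('g'): match
  Compare pos 1 ('m') with pos 4 ('g'): MISMATCH
  Compare pos 2 ('e') with pos 3 ('j'): MISMATCH
Result: not a palindrome

0


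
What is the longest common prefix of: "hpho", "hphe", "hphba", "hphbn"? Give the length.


Words: hpho, hphe, hphba, hphbn
  Position 0: all 'h' => match
  Position 1: all 'p' => match
  Position 2: all 'h' => match
  Position 3: ('o', 'e', 'b', 'b') => mismatch, stop
LCP = "hph" (length 3)

3


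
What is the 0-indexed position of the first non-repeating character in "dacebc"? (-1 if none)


Input: dacebc
Character frequencies:
  'a': 1
  'b': 1
  'c': 2
  'd': 1
  'e': 1
Scanning left to right for freq == 1:
  Position 0 ('d'): unique! => answer = 0

0


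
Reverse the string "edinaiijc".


Input: edinaiijc
Reading characters right to left:
  Position 8: 'c'
  Position 7: 'j'
  Position 6: 'i'
  Position 5: 'i'
  Position 4: 'a'
  Position 3: 'n'
  Position 2: 'i'
  Position 1: 'd'
  Position 0: 'e'
Reversed: cjiianide

cjiianide


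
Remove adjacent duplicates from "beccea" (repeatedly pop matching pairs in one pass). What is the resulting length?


Input: beccea
Stack-based adjacent duplicate removal:
  Read 'b': push. Stack: b
  Read 'e': push. Stack: be
  Read 'c': push. Stack: bec
  Read 'c': matches stack top 'c' => pop. Stack: be
  Read 'e': matches stack top 'e' => pop. Stack: b
  Read 'a': push. Stack: ba
Final stack: "ba" (length 2)

2


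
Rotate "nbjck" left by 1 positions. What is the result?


Input: "nbjck", rotate left by 1
First 1 characters: "n"
Remaining characters: "bjck"
Concatenate remaining + first: "bjck" + "n" = "bjckn"

bjckn


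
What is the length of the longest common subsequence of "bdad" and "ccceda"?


LCS of "bdad" and "ccceda"
DP table:
           c    c    c    e    d    a
      0    0    0    0    0    0    0
  b   0    0    0    0    0    0    0
  d   0    0    0    0    0    1    1
  a   0    0    0    0    0    1    2
  d   0    0    0    0    0    1    2
LCS length = dp[4][6] = 2

2


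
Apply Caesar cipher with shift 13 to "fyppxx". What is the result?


Caesar cipher: shift "fyppxx" by 13
  'f' (pos 5) + 13 = pos 18 = 's'
  'y' (pos 24) + 13 = pos 11 = 'l'
  'p' (pos 15) + 13 = pos 2 = 'c'
  'p' (pos 15) + 13 = pos 2 = 'c'
  'x' (pos 23) + 13 = pos 10 = 'k'
  'x' (pos 23) + 13 = pos 10 = 'k'
Result: slcckk

slcckk


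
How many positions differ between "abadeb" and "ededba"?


Comparing "abadeb" and "ededba" position by position:
  Position 0: 'a' vs 'e' => DIFFER
  Position 1: 'b' vs 'd' => DIFFER
  Position 2: 'a' vs 'e' => DIFFER
  Position 3: 'd' vs 'd' => same
  Position 4: 'e' vs 'b' => DIFFER
  Position 5: 'b' vs 'a' => DIFFER
Positions that differ: 5

5


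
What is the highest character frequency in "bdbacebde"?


Input: bdbacebde
Character counts:
  'a': 1
  'b': 3
  'c': 1
  'd': 2
  'e': 2
Maximum frequency: 3

3


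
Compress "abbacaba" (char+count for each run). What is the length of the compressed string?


Input: abbacaba
Runs:
  'a' x 1 => "a1"
  'b' x 2 => "b2"
  'a' x 1 => "a1"
  'c' x 1 => "c1"
  'a' x 1 => "a1"
  'b' x 1 => "b1"
  'a' x 1 => "a1"
Compressed: "a1b2a1c1a1b1a1"
Compressed length: 14

14


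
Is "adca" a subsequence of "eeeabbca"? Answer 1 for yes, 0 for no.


Check if "adca" is a subsequence of "eeeabbca"
Greedy scan:
  Position 0 ('e'): no match needed
  Position 1 ('e'): no match needed
  Position 2 ('e'): no match needed
  Position 3 ('a'): matches sub[0] = 'a'
  Position 4 ('b'): no match needed
  Position 5 ('b'): no match needed
  Position 6 ('c'): no match needed
  Position 7 ('a'): no match needed
Only matched 1/4 characters => not a subsequence

0


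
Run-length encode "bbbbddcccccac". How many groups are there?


Input: bbbbddcccccac
Scanning for consecutive runs:
  Group 1: 'b' x 4 (positions 0-3)
  Group 2: 'd' x 2 (positions 4-5)
  Group 3: 'c' x 5 (positions 6-10)
  Group 4: 'a' x 1 (positions 11-11)
  Group 5: 'c' x 1 (positions 12-12)
Total groups: 5

5


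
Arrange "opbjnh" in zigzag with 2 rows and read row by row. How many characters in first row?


Zigzag "opbjnh" into 2 rows:
Placing characters:
  'o' => row 0
  'p' => row 1
  'b' => row 0
  'j' => row 1
  'n' => row 0
  'h' => row 1
Rows:
  Row 0: "obn"
  Row 1: "pjh"
First row length: 3

3


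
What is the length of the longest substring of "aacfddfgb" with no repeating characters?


Input: "aacfddfgb"
Sliding window (track last position of each char):
  Position 0 ('a'): window [0,0] length 1 -- new best
  Position 1 ('a'): repeat (last at 0), move window start to 1
  Position 1 ('a'): window [1,1] length 1
  Position 2 ('c'): window [1,2] length 2 -- new best
  Position 3 ('f'): window [1,3] length 3 -- new best
  Position 4 ('d'): window [1,4] length 4 -- new best
  Position 5 ('d'): repeat (last at 4), move window start to 5
  Position 5 ('d'): window [5,5] length 1
  Position 6 ('f'): window [5,6] length 2
  Position 7 ('g'): window [5,7] length 3
  Position 8 ('b'): window [5,8] length 4
Longest substring with no repeats: "acfd" with length 4

4


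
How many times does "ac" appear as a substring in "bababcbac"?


Searching for "ac" in "bababcbac"
Scanning each position:
  Position 0: "ba" => no
  Position 1: "ab" => no
  Position 2: "ba" => no
  Position 3: "ab" => no
  Position 4: "bc" => no
  Position 5: "cb" => no
  Position 6: "ba" => no
  Position 7: "ac" => MATCH
Total occurrences: 1

1


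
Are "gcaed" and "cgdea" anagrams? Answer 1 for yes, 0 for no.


Strings: "gcaed", "cgdea"
Sorted first:  acdeg
Sorted second: acdeg
Sorted forms match => anagrams

1


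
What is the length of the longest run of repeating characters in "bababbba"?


Input: "bababbba"
Scanning for longest run:
  Position 1 ('a'): new char, reset run to 1
  Position 2 ('b'): new char, reset run to 1
  Position 3 ('a'): new char, reset run to 1
  Position 4 ('b'): new char, reset run to 1
  Position 5 ('b'): continues run of 'b', length=2
  Position 6 ('b'): continues run of 'b', length=3
  Position 7 ('a'): new char, reset run to 1
Longest run: 'b' with length 3

3


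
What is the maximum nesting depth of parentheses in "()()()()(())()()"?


Input: "()()()()(())()()"
Tracking depth:
  Position 0 '(': depth becomes 1
  Position 1 ')': depth becomes 0
  Position 2 '(': depth becomes 1
  Position 3 ')': depth becomes 0
  Position 4 '(': depth becomes 1
  Position 5 ')': depth becomes 0
  Position 6 '(': depth becomes 1
  Position 7 ')': depth becomes 0
  Position 8 '(': depth becomes 1
  Position 9 '(': depth becomes 2
  Position 10 ')': depth becomes 1
  Position 11 ')': depth becomes 0
  Position 12 '(': depth becomes 1
  Position 13 ')': depth becomes 0
  Position 14 '(': depth becomes 1
  Position 15 ')': depth becomes 0
Maximum depth reached: 2

2


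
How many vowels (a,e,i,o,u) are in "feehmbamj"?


Input: feehmbamj
Checking each character:
  'f' at position 0: consonant
  'e' at position 1: vowel (running total: 1)
  'e' at position 2: vowel (running total: 2)
  'h' at position 3: consonant
  'm' at position 4: consonant
  'b' at position 5: consonant
  'a' at position 6: vowel (running total: 3)
  'm' at position 7: consonant
  'j' at position 8: consonant
Total vowels: 3

3


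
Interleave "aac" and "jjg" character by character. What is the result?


Interleaving "aac" and "jjg":
  Position 0: 'a' from first, 'j' from second => "aj"
  Position 1: 'a' from first, 'j' from second => "aj"
  Position 2: 'c' from first, 'g' from second => "cg"
Result: ajajcg

ajajcg


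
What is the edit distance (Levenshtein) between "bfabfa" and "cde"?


Computing edit distance: "bfabfa" -> "cde"
DP table:
           c    d    e
      0    1    2    3
  b   1    1    2    3
  f   2    2    2    3
  a   3    3    3    3
  b   4    4    4    4
  f   5    5    5    5
  a   6    6    6    6
Edit distance = dp[6][3] = 6

6


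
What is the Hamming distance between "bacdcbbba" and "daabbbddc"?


Comparing "bacdcbbba" and "daabbbddc" position by position:
  Position 0: 'b' vs 'd' => differ
  Position 1: 'a' vs 'a' => same
  Position 2: 'c' vs 'a' => differ
  Position 3: 'd' vs 'b' => differ
  Position 4: 'c' vs 'b' => differ
  Position 5: 'b' vs 'b' => same
  Position 6: 'b' vs 'd' => differ
  Position 7: 'b' vs 'd' => differ
  Position 8: 'a' vs 'c' => differ
Total differences (Hamming distance): 7

7


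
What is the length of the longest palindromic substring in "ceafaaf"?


Input: "ceafaaf"
Checking substrings for palindromes:
  [3:7] "faaf" (len 4) => palindrome
  [2:5] "afa" (len 3) => palindrome
  [4:6] "aa" (len 2) => palindrome
Longest palindromic substring: "faaf" with length 4

4


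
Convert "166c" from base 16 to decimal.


Input: "166c" in base 16
Positional expansion:
  Digit '1' (value 1) x 16^3 = 4096
  Digit '6' (value 6) x 16^2 = 1536
  Digit '6' (value 6) x 16^1 = 96
  Digit 'c' (value 12) x 16^0 = 12
Sum = 5740

5740


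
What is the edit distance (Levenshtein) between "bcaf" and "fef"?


Computing edit distance: "bcaf" -> "fef"
DP table:
           f    e    f
      0    1    2    3
  b   1    1    2    3
  c   2    2    2    3
  a   3    3    3    3
  f   4    3    4    3
Edit distance = dp[4][3] = 3

3


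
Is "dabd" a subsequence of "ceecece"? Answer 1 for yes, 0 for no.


Check if "dabd" is a subsequence of "ceecece"
Greedy scan:
  Position 0 ('c'): no match needed
  Position 1 ('e'): no match needed
  Position 2 ('e'): no match needed
  Position 3 ('c'): no match needed
  Position 4 ('e'): no match needed
  Position 5 ('c'): no match needed
  Position 6 ('e'): no match needed
Only matched 0/4 characters => not a subsequence

0


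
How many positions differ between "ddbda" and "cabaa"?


Comparing "ddbda" and "cabaa" position by position:
  Position 0: 'd' vs 'c' => DIFFER
  Position 1: 'd' vs 'a' => DIFFER
  Position 2: 'b' vs 'b' => same
  Position 3: 'd' vs 'a' => DIFFER
  Position 4: 'a' vs 'a' => same
Positions that differ: 3

3


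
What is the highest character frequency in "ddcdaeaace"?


Input: ddcdaeaace
Character counts:
  'a': 3
  'c': 2
  'd': 3
  'e': 2
Maximum frequency: 3

3


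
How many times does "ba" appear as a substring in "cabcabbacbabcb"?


Searching for "ba" in "cabcabbacbabcb"
Scanning each position:
  Position 0: "ca" => no
  Position 1: "ab" => no
  Position 2: "bc" => no
  Position 3: "ca" => no
  Position 4: "ab" => no
  Position 5: "bb" => no
  Position 6: "ba" => MATCH
  Position 7: "ac" => no
  Position 8: "cb" => no
  Position 9: "ba" => MATCH
  Position 10: "ab" => no
  Position 11: "bc" => no
  Position 12: "cb" => no
Total occurrences: 2

2


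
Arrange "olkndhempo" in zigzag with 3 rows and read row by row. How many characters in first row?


Zigzag "olkndhempo" into 3 rows:
Placing characters:
  'o' => row 0
  'l' => row 1
  'k' => row 2
  'n' => row 1
  'd' => row 0
  'h' => row 1
  'e' => row 2
  'm' => row 1
  'p' => row 0
  'o' => row 1
Rows:
  Row 0: "odp"
  Row 1: "lnhmo"
  Row 2: "ke"
First row length: 3

3


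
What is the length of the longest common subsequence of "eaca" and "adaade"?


LCS of "eaca" and "adaade"
DP table:
           a    d    a    a    d    e
      0    0    0    0    0    0    0
  e   0    0    0    0    0    0    1
  a   0    1    1    1    1    1    1
  c   0    1    1    1    1    1    1
  a   0    1    1    2    2    2    2
LCS length = dp[4][6] = 2

2


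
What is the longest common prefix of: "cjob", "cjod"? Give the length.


Words: cjob, cjod
  Position 0: all 'c' => match
  Position 1: all 'j' => match
  Position 2: all 'o' => match
  Position 3: ('b', 'd') => mismatch, stop
LCP = "cjo" (length 3)

3


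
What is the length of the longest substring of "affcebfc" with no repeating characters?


Input: "affcebfc"
Sliding window (track last position of each char):
  Position 0 ('a'): window [0,0] length 1 -- new best
  Position 1 ('f'): window [0,1] length 2 -- new best
  Position 2 ('f'): repeat (last at 1), move window start to 2
  Position 2 ('f'): window [2,2] length 1
  Position 3 ('c'): window [2,3] length 2
  Position 4 ('e'): window [2,4] length 3 -- new best
  Position 5 ('b'): window [2,5] length 4 -- new best
  Position 6 ('f'): repeat (last at 2), move window start to 3
  Position 6 ('f'): window [3,6] length 4
  Position 7 ('c'): repeat (last at 3), move window start to 4
  Position 7 ('c'): window [4,7] length 4
Longest substring with no repeats: "fceb" with length 4

4


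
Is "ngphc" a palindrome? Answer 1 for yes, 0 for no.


Input: ngphc
Reversed: chpgn
  Compare pos 0 ('n') with pos 4 ('c'): MISMATCH
  Compare pos 1 ('g') with pos 3 ('h'): MISMATCH
Result: not a palindrome

0


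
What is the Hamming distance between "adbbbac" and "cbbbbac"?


Comparing "adbbbac" and "cbbbbac" position by position:
  Position 0: 'a' vs 'c' => differ
  Position 1: 'd' vs 'b' => differ
  Position 2: 'b' vs 'b' => same
  Position 3: 'b' vs 'b' => same
  Position 4: 'b' vs 'b' => same
  Position 5: 'a' vs 'a' => same
  Position 6: 'c' vs 'c' => same
Total differences (Hamming distance): 2

2


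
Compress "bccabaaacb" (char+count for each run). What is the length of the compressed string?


Input: bccabaaacb
Runs:
  'b' x 1 => "b1"
  'c' x 2 => "c2"
  'a' x 1 => "a1"
  'b' x 1 => "b1"
  'a' x 3 => "a3"
  'c' x 1 => "c1"
  'b' x 1 => "b1"
Compressed: "b1c2a1b1a3c1b1"
Compressed length: 14

14


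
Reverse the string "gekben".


Input: gekben
Reading characters right to left:
  Position 5: 'n'
  Position 4: 'e'
  Position 3: 'b'
  Position 2: 'k'
  Position 1: 'e'
  Position 0: 'g'
Reversed: nebkeg

nebkeg


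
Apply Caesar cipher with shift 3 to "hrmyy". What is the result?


Caesar cipher: shift "hrmyy" by 3
  'h' (pos 7) + 3 = pos 10 = 'k'
  'r' (pos 17) + 3 = pos 20 = 'u'
  'm' (pos 12) + 3 = pos 15 = 'p'
  'y' (pos 24) + 3 = pos 1 = 'b'
  'y' (pos 24) + 3 = pos 1 = 'b'
Result: kupbb

kupbb


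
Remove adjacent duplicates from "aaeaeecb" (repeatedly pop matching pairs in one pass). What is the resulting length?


Input: aaeaeecb
Stack-based adjacent duplicate removal:
  Read 'a': push. Stack: a
  Read 'a': matches stack top 'a' => pop. Stack: (empty)
  Read 'e': push. Stack: e
  Read 'a': push. Stack: ea
  Read 'e': push. Stack: eae
  Read 'e': matches stack top 'e' => pop. Stack: ea
  Read 'c': push. Stack: eac
  Read 'b': push. Stack: eacb
Final stack: "eacb" (length 4)

4


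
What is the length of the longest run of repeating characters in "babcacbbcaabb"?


Input: "babcacbbcaabb"
Scanning for longest run:
  Position 1 ('a'): new char, reset run to 1
  Position 2 ('b'): new char, reset run to 1
  Position 3 ('c'): new char, reset run to 1
  Position 4 ('a'): new char, reset run to 1
  Position 5 ('c'): new char, reset run to 1
  Position 6 ('b'): new char, reset run to 1
  Position 7 ('b'): continues run of 'b', length=2
  Position 8 ('c'): new char, reset run to 1
  Position 9 ('a'): new char, reset run to 1
  Position 10 ('a'): continues run of 'a', length=2
  Position 11 ('b'): new char, reset run to 1
  Position 12 ('b'): continues run of 'b', length=2
Longest run: 'b' with length 2

2


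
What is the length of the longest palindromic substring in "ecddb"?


Input: "ecddb"
Checking substrings for palindromes:
  [2:4] "dd" (len 2) => palindrome
Longest palindromic substring: "dd" with length 2

2


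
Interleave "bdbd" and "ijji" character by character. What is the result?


Interleaving "bdbd" and "ijji":
  Position 0: 'b' from first, 'i' from second => "bi"
  Position 1: 'd' from first, 'j' from second => "dj"
  Position 2: 'b' from first, 'j' from second => "bj"
  Position 3: 'd' from first, 'i' from second => "di"
Result: bidjbjdi

bidjbjdi


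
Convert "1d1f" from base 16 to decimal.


Input: "1d1f" in base 16
Positional expansion:
  Digit '1' (value 1) x 16^3 = 4096
  Digit 'd' (value 13) x 16^2 = 3328
  Digit '1' (value 1) x 16^1 = 16
  Digit 'f' (value 15) x 16^0 = 15
Sum = 7455

7455


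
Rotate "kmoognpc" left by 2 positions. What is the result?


Input: "kmoognpc", rotate left by 2
First 2 characters: "km"
Remaining characters: "oognpc"
Concatenate remaining + first: "oognpc" + "km" = "oognpckm"

oognpckm


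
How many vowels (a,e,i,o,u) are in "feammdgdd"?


Input: feammdgdd
Checking each character:
  'f' at position 0: consonant
  'e' at position 1: vowel (running total: 1)
  'a' at position 2: vowel (running total: 2)
  'm' at position 3: consonant
  'm' at position 4: consonant
  'd' at position 5: consonant
  'g' at position 6: consonant
  'd' at position 7: consonant
  'd' at position 8: consonant
Total vowels: 2

2


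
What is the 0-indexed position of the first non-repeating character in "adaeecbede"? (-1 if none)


Input: adaeecbede
Character frequencies:
  'a': 2
  'b': 1
  'c': 1
  'd': 2
  'e': 4
Scanning left to right for freq == 1:
  Position 0 ('a'): freq=2, skip
  Position 1 ('d'): freq=2, skip
  Position 2 ('a'): freq=2, skip
  Position 3 ('e'): freq=4, skip
  Position 4 ('e'): freq=4, skip
  Position 5 ('c'): unique! => answer = 5

5


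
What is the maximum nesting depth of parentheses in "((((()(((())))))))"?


Input: "((((()(((())))))))"
Tracking depth:
  Position 0 '(': depth becomes 1
  Position 1 '(': depth becomes 2
  Position 2 '(': depth becomes 3
  Position 3 '(': depth becomes 4
  Position 4 '(': depth becomes 5
  Position 5 ')': depth becomes 4
  Position 6 '(': depth becomes 5
  Position 7 '(': depth becomes 6
  Position 8 '(': depth becomes 7
  Position 9 '(': depth becomes 8
  Position 10 ')': depth becomes 7
  Position 11 ')': depth becomes 6
  Position 12 ')': depth becomes 5
  Position 13 ')': depth becomes 4
  Position 14 ')': depth becomes 3
  Position 15 ')': depth becomes 2
  Position 16 ')': depth becomes 1
  Position 17 ')': depth becomes 0
Maximum depth reached: 8

8


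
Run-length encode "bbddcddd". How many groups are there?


Input: bbddcddd
Scanning for consecutive runs:
  Group 1: 'b' x 2 (positions 0-1)
  Group 2: 'd' x 2 (positions 2-3)
  Group 3: 'c' x 1 (positions 4-4)
  Group 4: 'd' x 3 (positions 5-7)
Total groups: 4

4


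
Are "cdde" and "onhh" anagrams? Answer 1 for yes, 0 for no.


Strings: "cdde", "onhh"
Sorted first:  cdde
Sorted second: hhno
Differ at position 0: 'c' vs 'h' => not anagrams

0


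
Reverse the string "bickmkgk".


Input: bickmkgk
Reading characters right to left:
  Position 7: 'k'
  Position 6: 'g'
  Position 5: 'k'
  Position 4: 'm'
  Position 3: 'k'
  Position 2: 'c'
  Position 1: 'i'
  Position 0: 'b'
Reversed: kgkmkcib

kgkmkcib


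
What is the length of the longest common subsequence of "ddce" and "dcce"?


LCS of "ddce" and "dcce"
DP table:
           d    c    c    e
      0    0    0    0    0
  d   0    1    1    1    1
  d   0    1    1    1    1
  c   0    1    2    2    2
  e   0    1    2    2    3
LCS length = dp[4][4] = 3

3


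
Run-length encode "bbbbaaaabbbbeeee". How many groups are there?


Input: bbbbaaaabbbbeeee
Scanning for consecutive runs:
  Group 1: 'b' x 4 (positions 0-3)
  Group 2: 'a' x 4 (positions 4-7)
  Group 3: 'b' x 4 (positions 8-11)
  Group 4: 'e' x 4 (positions 12-15)
Total groups: 4

4


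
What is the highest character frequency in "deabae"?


Input: deabae
Character counts:
  'a': 2
  'b': 1
  'd': 1
  'e': 2
Maximum frequency: 2

2


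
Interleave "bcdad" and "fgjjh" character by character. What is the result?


Interleaving "bcdad" and "fgjjh":
  Position 0: 'b' from first, 'f' from second => "bf"
  Position 1: 'c' from first, 'g' from second => "cg"
  Position 2: 'd' from first, 'j' from second => "dj"
  Position 3: 'a' from first, 'j' from second => "aj"
  Position 4: 'd' from first, 'h' from second => "dh"
Result: bfcgdjajdh

bfcgdjajdh


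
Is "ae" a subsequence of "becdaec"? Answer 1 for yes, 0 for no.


Check if "ae" is a subsequence of "becdaec"
Greedy scan:
  Position 0 ('b'): no match needed
  Position 1 ('e'): no match needed
  Position 2 ('c'): no match needed
  Position 3 ('d'): no match needed
  Position 4 ('a'): matches sub[0] = 'a'
  Position 5 ('e'): matches sub[1] = 'e'
  Position 6 ('c'): no match needed
All 2 characters matched => is a subsequence

1


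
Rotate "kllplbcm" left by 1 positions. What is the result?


Input: "kllplbcm", rotate left by 1
First 1 characters: "k"
Remaining characters: "llplbcm"
Concatenate remaining + first: "llplbcm" + "k" = "llplbcmk"

llplbcmk


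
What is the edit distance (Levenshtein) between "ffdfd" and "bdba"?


Computing edit distance: "ffdfd" -> "bdba"
DP table:
           b    d    b    a
      0    1    2    3    4
  f   1    1    2    3    4
  f   2    2    2    3    4
  d   3    3    2    3    4
  f   4    4    3    3    4
  d   5    5    4    4    4
Edit distance = dp[5][4] = 4

4


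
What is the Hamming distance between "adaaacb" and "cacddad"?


Comparing "adaaacb" and "cacddad" position by position:
  Position 0: 'a' vs 'c' => differ
  Position 1: 'd' vs 'a' => differ
  Position 2: 'a' vs 'c' => differ
  Position 3: 'a' vs 'd' => differ
  Position 4: 'a' vs 'd' => differ
  Position 5: 'c' vs 'a' => differ
  Position 6: 'b' vs 'd' => differ
Total differences (Hamming distance): 7

7


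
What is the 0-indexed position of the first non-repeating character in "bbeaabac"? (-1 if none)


Input: bbeaabac
Character frequencies:
  'a': 3
  'b': 3
  'c': 1
  'e': 1
Scanning left to right for freq == 1:
  Position 0 ('b'): freq=3, skip
  Position 1 ('b'): freq=3, skip
  Position 2 ('e'): unique! => answer = 2

2
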